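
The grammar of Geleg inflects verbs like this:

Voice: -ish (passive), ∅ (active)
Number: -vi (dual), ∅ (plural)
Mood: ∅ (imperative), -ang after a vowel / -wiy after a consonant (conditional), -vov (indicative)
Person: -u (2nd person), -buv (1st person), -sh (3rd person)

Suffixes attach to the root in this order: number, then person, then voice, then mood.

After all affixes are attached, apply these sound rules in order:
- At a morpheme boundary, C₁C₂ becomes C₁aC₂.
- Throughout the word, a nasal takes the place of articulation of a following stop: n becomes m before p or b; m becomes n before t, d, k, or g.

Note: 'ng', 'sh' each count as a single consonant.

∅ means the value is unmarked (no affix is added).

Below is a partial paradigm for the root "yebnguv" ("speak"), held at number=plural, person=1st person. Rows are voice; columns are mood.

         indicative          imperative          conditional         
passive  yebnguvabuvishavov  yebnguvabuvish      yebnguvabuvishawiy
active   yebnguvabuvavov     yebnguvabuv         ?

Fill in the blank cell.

number = plural: zero marking, form stays yebnguv.
Attach person 1st person -buv → yebnguvbuv.
voice = active: zero marking, form stays yebnguvbuv.
Attach mood conditional -wiy (after consonant 'v') → yebnguvbuvwiy.
Apply epenthesis: yebnguvbuvwiy → yebnguvabuvawiy.
Nasal assimilation: no change.

yebnguvabuvawiy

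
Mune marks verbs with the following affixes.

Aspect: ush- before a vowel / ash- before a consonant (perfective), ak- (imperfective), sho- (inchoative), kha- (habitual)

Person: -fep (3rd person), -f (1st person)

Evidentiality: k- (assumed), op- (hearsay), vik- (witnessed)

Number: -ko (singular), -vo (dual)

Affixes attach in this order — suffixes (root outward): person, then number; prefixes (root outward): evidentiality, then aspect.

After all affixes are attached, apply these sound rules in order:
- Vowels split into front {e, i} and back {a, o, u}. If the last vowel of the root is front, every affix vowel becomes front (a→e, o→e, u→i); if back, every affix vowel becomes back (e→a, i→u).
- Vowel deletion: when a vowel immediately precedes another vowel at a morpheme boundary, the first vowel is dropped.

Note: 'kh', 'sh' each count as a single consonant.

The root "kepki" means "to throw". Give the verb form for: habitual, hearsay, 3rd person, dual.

Attach person 3rd person -fep → kepkifep.
Attach evidentiality hearsay op- → opkepkifep.
Attach aspect habitual kha- → khaopkepkifep.
Attach number dual -vo → khaopkepkifepvo.
Apply vowel harmony: khaopkepkifepvo → kheepkepkifepve.
Apply vowel deletion: kheepkepkifepve → khepkepkifepve.

khepkepkifepve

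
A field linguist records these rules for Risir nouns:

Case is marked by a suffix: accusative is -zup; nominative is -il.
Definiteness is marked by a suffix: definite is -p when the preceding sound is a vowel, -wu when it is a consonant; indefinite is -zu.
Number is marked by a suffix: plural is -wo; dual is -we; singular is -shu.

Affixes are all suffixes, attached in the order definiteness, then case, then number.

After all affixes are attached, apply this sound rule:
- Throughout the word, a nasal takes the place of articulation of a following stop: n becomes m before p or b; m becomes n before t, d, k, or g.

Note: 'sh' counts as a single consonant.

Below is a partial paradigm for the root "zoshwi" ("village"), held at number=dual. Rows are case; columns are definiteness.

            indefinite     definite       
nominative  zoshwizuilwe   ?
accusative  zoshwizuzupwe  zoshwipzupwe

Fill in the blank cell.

zoshwipilwe

Attach definiteness definite -p (after vowel 'i') → zoshwip.
Attach case nominative -il → zoshwipil.
Attach number dual -we → zoshwipilwe.
Nasal assimilation: no change.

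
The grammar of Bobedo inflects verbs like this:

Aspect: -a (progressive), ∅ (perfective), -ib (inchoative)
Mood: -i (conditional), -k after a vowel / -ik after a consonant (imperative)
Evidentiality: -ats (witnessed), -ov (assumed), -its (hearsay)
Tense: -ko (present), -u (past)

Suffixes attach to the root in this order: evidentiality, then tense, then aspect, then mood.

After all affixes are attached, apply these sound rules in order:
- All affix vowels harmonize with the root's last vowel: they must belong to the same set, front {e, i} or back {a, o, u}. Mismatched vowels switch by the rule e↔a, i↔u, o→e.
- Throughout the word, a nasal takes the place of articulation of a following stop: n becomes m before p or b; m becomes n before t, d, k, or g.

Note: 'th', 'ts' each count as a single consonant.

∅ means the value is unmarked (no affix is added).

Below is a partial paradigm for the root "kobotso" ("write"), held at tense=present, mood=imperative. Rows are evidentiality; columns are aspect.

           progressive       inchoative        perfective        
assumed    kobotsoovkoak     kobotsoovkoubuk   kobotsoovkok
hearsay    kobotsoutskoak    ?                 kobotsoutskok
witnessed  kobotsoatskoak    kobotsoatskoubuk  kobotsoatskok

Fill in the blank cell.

kobotsoutskoubuk

Attach evidentiality hearsay -its → kobotsoits.
Attach tense present -ko → kobotsoitsko.
Attach aspect inchoative -ib → kobotsoitskoib.
Attach mood imperative -ik (after consonant 'b') → kobotsoitskoibik.
Apply vowel harmony: kobotsoitskoibik → kobotsoutskoubuk.
Nasal assimilation: no change.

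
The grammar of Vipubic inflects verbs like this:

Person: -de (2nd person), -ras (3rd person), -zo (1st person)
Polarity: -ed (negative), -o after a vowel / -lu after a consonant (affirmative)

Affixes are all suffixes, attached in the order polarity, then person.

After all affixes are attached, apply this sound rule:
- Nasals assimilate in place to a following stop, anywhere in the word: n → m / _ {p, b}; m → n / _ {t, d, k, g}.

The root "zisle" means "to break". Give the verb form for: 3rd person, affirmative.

zisleoras

Attach polarity affirmative -o (after vowel 'e') → zisleo.
Attach person 3rd person -ras → zisleoras.
Nasal assimilation: no change.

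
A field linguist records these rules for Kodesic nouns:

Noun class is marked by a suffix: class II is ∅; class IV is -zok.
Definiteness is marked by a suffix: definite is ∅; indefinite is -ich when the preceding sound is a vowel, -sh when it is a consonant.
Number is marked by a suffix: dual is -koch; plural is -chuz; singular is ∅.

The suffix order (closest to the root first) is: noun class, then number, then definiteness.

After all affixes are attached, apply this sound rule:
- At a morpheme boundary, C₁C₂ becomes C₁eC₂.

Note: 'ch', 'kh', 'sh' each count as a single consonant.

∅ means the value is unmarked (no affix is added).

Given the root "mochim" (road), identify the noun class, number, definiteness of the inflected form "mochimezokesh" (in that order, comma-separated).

class IV, singular, indefinite

Segment: mochim-zok-sh.
noun class: -zok → class IV.
number: ∅ → singular.
definiteness: -ich/sh → indefinite.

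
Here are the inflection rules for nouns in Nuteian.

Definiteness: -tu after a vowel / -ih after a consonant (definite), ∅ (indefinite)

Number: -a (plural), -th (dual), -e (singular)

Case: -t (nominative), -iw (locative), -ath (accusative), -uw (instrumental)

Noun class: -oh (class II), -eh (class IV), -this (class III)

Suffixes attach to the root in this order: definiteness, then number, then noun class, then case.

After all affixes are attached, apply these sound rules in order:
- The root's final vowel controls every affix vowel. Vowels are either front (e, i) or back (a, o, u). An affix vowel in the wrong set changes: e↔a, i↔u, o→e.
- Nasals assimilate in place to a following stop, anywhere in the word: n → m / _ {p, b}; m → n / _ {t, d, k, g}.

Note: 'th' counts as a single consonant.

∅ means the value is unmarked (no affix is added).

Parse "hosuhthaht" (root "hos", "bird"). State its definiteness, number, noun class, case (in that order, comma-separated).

definite, dual, class IV, nominative

Segment: hos-ih-th-eh-t.
definiteness: -tu/ih → definite.
number: -th → dual.
noun class: -eh → class IV.
case: -t → nominative.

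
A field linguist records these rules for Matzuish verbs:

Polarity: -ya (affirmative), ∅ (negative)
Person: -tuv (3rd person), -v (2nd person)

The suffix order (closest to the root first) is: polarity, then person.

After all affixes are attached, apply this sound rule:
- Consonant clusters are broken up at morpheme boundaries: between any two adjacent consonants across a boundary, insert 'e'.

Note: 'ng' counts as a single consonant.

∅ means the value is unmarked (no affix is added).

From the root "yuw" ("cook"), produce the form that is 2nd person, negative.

yuwev

polarity = negative: zero marking, form stays yuw.
Attach person 2nd person -v → yuwv.
Apply epenthesis: yuwv → yuwev.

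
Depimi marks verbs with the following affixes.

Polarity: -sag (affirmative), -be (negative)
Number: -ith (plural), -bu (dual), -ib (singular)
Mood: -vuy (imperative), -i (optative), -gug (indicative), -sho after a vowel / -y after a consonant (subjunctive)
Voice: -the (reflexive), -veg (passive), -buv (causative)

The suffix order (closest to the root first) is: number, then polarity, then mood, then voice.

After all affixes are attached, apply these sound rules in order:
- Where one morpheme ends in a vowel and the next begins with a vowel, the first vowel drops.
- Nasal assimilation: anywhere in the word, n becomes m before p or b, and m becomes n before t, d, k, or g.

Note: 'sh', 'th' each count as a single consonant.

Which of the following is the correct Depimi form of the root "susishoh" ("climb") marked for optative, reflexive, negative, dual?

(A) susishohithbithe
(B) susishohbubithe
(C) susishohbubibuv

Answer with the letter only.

Attach number dual -bu → susishohbu.
Attach polarity negative -be → susishohbube.
Attach mood optative -i → susishohbubei.
Attach voice reflexive -the → susishohbubeithe.
Apply vowel deletion: susishohbubeithe → susishohbubithe.
Nasal assimilation: no change.
So the correct form is susishohbubithe, option (B).
(A) susishohithbithe is wrong: it uses plural instead of dual for number.
(C) susishohbubibuv is wrong: it uses causative instead of reflexive for voice.

B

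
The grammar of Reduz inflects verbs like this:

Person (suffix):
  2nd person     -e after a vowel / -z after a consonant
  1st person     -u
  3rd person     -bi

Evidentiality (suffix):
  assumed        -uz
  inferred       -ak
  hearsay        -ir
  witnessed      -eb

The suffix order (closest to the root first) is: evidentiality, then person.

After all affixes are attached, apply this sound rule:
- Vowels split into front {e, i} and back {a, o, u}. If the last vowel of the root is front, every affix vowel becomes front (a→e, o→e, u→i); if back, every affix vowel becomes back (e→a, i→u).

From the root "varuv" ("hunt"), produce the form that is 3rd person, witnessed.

varuvabbu

Attach evidentiality witnessed -eb → varuveb.
Attach person 3rd person -bi → varuvebbi.
Apply vowel harmony: varuvebbi → varuvabbu.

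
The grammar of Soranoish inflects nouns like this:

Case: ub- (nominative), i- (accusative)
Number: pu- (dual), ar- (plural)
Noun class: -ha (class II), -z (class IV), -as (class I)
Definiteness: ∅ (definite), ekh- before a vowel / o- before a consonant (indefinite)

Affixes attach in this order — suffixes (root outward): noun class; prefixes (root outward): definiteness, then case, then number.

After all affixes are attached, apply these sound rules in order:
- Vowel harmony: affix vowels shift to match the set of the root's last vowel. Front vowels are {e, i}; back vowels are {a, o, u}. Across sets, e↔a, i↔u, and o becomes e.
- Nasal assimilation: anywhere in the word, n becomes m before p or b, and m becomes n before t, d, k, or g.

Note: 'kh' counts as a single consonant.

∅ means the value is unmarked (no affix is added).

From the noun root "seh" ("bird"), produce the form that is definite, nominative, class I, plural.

definiteness = definite: zero marking, form stays seh.
Attach noun class class I -as → sehas.
Attach case nominative ub- → ubsehas.
Attach number plural ar- → arubsehas.
Apply vowel harmony: arubsehas → eribsehes.
Nasal assimilation: no change.

eribsehes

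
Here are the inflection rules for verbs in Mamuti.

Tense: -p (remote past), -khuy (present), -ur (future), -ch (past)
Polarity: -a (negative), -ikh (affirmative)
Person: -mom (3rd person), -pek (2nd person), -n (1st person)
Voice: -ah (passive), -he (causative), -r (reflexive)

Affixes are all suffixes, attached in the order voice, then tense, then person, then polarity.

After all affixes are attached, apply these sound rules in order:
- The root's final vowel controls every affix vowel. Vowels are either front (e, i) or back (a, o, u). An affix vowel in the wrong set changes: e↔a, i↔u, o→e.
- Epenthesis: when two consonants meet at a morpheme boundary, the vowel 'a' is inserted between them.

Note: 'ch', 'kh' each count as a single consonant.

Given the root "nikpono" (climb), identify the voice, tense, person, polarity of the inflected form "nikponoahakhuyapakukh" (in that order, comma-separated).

Segment: nikpono-ah-khuy-pek-ikh.
voice: -ah → passive.
tense: -khuy → present.
person: -pek → 2nd person.
polarity: -ikh → affirmative.

passive, present, 2nd person, affirmative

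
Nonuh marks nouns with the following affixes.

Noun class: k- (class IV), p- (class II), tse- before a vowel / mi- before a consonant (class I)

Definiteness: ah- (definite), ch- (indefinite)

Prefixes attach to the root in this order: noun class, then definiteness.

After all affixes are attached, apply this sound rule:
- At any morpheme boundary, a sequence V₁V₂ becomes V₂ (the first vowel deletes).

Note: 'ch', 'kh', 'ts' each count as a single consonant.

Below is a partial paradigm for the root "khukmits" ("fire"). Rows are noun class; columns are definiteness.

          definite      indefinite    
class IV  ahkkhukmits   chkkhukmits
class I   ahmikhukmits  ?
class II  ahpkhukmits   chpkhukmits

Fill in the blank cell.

chmikhukmits

Attach noun class class I mi- (before consonant 'kh') → mikhukmits.
Attach definiteness indefinite ch- → chmikhukmits.
Vowel deletion: no change.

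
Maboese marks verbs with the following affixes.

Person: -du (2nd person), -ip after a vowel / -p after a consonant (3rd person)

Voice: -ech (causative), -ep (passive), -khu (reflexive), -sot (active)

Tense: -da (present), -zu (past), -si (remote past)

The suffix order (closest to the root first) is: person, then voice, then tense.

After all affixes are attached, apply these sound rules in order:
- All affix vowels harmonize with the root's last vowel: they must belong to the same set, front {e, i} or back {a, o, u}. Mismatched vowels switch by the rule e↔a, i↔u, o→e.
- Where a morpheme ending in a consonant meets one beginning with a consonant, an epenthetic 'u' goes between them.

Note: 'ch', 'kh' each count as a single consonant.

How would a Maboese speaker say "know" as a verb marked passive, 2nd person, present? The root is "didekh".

didekhudiepude

Attach person 2nd person -du → didekhdu.
Attach voice passive -ep → didekhduep.
Attach tense present -da → didekhduepda.
Apply vowel harmony: didekhduepda → didekhdiepde.
Apply epenthesis: didekhdiepde → didekhudiepude.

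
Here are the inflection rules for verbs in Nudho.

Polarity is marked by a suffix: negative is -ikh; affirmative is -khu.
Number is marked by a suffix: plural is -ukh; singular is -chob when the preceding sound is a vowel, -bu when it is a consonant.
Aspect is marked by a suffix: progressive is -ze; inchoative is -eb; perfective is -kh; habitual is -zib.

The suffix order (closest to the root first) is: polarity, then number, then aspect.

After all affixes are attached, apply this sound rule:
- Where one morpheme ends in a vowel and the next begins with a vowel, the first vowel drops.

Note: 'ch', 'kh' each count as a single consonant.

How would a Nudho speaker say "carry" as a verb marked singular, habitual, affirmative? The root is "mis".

miskhuchobzib

Attach polarity affirmative -khu → miskhu.
Attach number singular -chob (after vowel 'u') → miskhuchob.
Attach aspect habitual -zib → miskhuchobzib.
Vowel deletion: no change.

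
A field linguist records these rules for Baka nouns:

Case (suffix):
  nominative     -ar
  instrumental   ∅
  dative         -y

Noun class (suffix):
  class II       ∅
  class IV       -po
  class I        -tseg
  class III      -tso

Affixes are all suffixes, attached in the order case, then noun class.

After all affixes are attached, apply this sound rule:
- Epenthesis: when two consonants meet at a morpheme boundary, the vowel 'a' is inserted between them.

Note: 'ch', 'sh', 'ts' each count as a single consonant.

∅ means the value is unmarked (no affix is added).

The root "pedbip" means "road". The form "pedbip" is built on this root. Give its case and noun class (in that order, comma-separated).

Segment: pedbip.
case: ∅ → instrumental.
noun class: ∅ → class II.

instrumental, class II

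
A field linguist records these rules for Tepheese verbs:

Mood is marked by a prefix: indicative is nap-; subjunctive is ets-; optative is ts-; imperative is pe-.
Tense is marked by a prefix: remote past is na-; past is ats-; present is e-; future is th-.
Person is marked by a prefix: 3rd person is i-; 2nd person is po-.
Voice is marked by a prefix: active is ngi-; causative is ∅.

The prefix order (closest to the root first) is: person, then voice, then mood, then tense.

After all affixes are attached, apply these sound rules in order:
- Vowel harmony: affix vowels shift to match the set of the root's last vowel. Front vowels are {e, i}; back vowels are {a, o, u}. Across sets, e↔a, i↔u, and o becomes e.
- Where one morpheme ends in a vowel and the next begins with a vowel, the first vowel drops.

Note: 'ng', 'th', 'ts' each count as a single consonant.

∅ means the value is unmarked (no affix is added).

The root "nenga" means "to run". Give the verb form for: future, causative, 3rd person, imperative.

thpunenga

Attach person 3rd person i- → inenga.
voice = causative: zero marking, form stays inenga.
Attach mood imperative pe- → peinenga.
Attach tense future th- → thpeinenga.
Apply vowel harmony: thpeinenga → thpaunenga.
Apply vowel deletion: thpaunenga → thpunenga.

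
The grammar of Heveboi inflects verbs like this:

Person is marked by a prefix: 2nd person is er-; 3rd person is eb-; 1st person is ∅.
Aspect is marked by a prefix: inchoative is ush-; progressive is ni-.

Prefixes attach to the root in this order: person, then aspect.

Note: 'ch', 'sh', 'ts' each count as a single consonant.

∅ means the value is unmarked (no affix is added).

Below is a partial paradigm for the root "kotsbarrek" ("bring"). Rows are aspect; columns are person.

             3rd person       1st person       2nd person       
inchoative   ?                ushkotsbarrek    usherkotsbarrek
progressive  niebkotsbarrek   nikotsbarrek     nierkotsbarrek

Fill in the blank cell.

ushebkotsbarrek

Attach person 3rd person eb- → ebkotsbarrek.
Attach aspect inchoative ush- → ushebkotsbarrek.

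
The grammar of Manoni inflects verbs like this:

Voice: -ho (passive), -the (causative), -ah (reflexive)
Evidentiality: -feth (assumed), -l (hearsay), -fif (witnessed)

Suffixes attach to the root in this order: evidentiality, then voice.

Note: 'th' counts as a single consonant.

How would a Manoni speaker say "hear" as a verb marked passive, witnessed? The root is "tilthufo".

Attach evidentiality witnessed -fif → tilthufofif.
Attach voice passive -ho → tilthufofifho.

tilthufofifho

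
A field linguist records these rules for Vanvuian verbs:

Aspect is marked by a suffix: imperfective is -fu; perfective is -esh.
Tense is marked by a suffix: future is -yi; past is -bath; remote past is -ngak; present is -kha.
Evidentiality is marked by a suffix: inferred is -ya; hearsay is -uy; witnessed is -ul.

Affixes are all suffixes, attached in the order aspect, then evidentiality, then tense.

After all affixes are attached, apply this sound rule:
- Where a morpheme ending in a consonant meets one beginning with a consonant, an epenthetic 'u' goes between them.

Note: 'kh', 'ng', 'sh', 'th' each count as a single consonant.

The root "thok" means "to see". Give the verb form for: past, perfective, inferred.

Attach aspect perfective -esh → thokesh.
Attach evidentiality inferred -ya → thokeshya.
Attach tense past -bath → thokeshyabath.
Apply epenthesis: thokeshyabath → thokeshuyabath.

thokeshuyabath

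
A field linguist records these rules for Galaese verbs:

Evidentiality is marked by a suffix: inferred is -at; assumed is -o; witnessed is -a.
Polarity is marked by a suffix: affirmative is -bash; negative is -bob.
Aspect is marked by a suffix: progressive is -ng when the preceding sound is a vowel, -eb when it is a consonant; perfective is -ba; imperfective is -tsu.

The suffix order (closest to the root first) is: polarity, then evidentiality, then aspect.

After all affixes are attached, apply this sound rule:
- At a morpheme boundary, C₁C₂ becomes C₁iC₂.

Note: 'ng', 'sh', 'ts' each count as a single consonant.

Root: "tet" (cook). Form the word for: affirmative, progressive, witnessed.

Attach polarity affirmative -bash → tetbash.
Attach evidentiality witnessed -a → tetbasha.
Attach aspect progressive -ng (after vowel 'a') → tetbashang.
Apply epenthesis: tetbashang → tetibashang.

tetibashang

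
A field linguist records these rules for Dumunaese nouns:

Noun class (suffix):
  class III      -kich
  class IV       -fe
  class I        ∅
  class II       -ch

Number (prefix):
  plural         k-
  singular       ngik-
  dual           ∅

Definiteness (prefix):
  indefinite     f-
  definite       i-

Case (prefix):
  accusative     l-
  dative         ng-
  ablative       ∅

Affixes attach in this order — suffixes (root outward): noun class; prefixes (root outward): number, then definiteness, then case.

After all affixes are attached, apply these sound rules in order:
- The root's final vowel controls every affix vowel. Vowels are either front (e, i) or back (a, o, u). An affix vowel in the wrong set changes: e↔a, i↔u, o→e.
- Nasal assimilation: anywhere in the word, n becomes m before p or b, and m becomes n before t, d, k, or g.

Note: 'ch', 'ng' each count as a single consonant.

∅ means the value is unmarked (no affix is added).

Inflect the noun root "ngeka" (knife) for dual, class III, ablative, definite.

number = dual: zero marking, form stays ngeka.
Attach definiteness definite i- → ingeka.
Attach noun class class III -kich → ingekakich.
case = ablative: zero marking, form stays ingekakich.
Apply vowel harmony: ingekakich → ungekakuch.
Nasal assimilation: no change.

ungekakuch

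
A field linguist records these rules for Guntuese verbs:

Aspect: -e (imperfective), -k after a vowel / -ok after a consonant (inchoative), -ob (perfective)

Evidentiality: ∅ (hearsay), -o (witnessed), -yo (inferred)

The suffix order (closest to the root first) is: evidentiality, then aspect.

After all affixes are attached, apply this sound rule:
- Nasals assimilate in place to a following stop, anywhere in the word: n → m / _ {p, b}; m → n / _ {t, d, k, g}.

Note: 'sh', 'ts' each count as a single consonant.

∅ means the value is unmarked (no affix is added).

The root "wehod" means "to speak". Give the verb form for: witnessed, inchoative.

wehodok

Attach evidentiality witnessed -o → wehodo.
Attach aspect inchoative -k (after vowel 'o') → wehodok.
Nasal assimilation: no change.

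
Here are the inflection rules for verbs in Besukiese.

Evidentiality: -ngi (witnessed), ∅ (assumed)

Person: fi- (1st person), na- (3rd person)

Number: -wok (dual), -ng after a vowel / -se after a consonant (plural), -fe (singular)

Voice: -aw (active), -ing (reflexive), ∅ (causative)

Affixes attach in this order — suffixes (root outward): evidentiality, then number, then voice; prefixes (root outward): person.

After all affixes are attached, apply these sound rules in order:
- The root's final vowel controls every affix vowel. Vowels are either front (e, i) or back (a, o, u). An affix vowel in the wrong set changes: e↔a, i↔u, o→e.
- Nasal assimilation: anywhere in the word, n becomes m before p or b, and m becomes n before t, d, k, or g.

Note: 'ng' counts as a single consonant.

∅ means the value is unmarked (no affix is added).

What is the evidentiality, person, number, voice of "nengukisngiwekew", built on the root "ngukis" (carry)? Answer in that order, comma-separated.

Segment: na-ngukis-ngi-wok-aw.
evidentiality: -ngi → witnessed.
person: na- → 3rd person.
number: -wok → dual.
voice: -aw → active.

witnessed, 3rd person, dual, active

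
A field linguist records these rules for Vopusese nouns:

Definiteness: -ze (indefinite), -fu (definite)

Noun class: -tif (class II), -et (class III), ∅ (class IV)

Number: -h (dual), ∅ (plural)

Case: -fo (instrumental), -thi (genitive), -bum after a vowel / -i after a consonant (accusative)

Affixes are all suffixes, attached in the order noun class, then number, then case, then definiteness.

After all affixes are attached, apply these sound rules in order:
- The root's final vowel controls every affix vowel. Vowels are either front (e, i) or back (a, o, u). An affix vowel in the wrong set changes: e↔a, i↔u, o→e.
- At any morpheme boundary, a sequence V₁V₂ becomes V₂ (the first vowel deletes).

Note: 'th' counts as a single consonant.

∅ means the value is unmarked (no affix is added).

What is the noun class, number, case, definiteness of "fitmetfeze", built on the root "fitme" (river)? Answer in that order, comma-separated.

class III, plural, instrumental, indefinite

Segment: fitme-et-fo-ze.
noun class: -et → class III.
number: ∅ → plural.
case: -fo → instrumental.
definiteness: -ze → indefinite.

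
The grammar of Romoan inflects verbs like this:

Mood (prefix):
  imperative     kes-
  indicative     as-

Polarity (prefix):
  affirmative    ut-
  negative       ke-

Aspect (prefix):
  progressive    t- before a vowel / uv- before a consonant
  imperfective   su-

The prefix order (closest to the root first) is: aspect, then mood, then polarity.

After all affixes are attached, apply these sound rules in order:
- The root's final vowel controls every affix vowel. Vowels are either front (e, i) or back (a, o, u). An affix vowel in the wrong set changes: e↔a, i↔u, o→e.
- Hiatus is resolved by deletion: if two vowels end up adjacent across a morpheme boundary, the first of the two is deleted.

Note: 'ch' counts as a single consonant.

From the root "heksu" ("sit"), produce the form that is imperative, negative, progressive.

kakasuvheksu

Attach aspect progressive uv- (before consonant 'h') → uvheksu.
Attach mood imperative kes- → kesuvheksu.
Attach polarity negative ke- → kekesuvheksu.
Apply vowel harmony: kekesuvheksu → kakasuvheksu.
Vowel deletion: no change.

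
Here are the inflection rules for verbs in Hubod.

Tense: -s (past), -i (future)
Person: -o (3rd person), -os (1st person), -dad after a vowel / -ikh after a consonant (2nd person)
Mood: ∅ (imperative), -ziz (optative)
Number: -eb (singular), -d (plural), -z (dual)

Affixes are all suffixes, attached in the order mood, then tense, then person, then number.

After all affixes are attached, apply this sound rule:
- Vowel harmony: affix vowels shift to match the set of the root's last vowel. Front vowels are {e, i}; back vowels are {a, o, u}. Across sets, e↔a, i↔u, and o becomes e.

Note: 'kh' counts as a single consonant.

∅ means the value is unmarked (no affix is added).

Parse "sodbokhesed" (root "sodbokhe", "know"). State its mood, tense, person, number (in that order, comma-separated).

Segment: sodbokhe-s-o-d.
mood: ∅ → imperative.
tense: -s → past.
person: -o → 3rd person.
number: -d → plural.

imperative, past, 3rd person, plural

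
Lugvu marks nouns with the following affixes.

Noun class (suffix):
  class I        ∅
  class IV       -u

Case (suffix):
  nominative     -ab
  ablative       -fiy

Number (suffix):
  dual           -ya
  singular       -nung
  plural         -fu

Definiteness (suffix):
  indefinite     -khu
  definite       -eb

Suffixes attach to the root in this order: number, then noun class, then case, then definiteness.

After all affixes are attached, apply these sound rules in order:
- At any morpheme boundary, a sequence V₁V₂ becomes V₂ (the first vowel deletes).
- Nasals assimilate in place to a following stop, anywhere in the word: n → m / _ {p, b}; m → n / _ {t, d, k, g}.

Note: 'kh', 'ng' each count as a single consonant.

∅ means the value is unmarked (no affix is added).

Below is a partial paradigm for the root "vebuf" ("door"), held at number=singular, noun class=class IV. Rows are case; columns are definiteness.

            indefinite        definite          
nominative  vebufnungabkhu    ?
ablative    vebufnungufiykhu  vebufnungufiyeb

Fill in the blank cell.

Attach number singular -nung → vebufnung.
Attach noun class class IV -u → vebufnungu.
Attach case nominative -ab → vebufnunguab.
Attach definiteness definite -eb → vebufnunguabeb.
Apply vowel deletion: vebufnunguabeb → vebufnungabeb.
Nasal assimilation: no change.

vebufnungabeb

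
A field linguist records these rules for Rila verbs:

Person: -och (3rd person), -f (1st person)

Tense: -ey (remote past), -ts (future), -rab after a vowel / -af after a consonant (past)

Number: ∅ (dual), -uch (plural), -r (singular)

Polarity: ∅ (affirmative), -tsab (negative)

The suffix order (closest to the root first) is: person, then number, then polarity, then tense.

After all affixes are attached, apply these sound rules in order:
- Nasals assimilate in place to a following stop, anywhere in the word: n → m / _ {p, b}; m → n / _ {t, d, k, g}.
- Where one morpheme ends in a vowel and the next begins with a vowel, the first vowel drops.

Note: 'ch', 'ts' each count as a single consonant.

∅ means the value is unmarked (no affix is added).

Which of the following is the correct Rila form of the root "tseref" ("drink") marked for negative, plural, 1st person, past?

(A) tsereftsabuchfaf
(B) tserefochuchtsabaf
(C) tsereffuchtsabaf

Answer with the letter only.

Attach person 1st person -f → tsereff.
Attach number plural -uch → tsereffuch.
Attach polarity negative -tsab → tsereffuchtsab.
Attach tense past -af (after consonant 'b') → tsereffuchtsabaf.
Nasal assimilation: no change.
Vowel deletion: no change.
So the correct form is tsereffuchtsabaf, option (C).
(A) tsereftsabuchfaf is wrong: it has the affixes in the wrong order.
(B) tserefochuchtsabaf is wrong: it uses 3rd person instead of 1st person for person.

C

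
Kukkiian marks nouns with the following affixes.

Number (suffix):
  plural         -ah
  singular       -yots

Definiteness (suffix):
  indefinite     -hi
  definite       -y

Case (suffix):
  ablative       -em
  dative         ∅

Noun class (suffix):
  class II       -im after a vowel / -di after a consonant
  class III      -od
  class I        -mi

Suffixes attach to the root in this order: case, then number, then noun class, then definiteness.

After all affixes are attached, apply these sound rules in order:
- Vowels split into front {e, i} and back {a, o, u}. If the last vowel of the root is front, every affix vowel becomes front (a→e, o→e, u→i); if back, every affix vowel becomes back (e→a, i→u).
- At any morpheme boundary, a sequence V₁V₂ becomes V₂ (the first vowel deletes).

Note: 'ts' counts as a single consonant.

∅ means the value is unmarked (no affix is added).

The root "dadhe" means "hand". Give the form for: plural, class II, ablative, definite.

dadhemehdiy

Attach case ablative -em → dadheem.
Attach number plural -ah → dadheemah.
Attach noun class class II -di (after consonant 'h') → dadheemahdi.
Attach definiteness definite -y → dadheemahdiy.
Apply vowel harmony: dadheemahdiy → dadheemehdiy.
Apply vowel deletion: dadheemehdiy → dadhemehdiy.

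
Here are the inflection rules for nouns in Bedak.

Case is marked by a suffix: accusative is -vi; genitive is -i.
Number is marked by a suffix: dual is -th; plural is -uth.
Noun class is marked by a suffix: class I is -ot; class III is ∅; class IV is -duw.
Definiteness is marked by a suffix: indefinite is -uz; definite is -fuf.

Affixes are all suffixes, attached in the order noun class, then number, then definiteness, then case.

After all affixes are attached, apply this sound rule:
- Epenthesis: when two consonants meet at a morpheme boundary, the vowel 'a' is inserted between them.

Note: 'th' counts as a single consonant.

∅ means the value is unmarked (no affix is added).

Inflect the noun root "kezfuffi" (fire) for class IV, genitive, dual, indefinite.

Attach noun class class IV -duw → kezfuffiduw.
Attach number dual -th → kezfuffiduwth.
Attach definiteness indefinite -uz → kezfuffiduwthuz.
Attach case genitive -i → kezfuffiduwthuzi.
Apply epenthesis: kezfuffiduwthuzi → kezfuffiduwathuzi.

kezfuffiduwathuzi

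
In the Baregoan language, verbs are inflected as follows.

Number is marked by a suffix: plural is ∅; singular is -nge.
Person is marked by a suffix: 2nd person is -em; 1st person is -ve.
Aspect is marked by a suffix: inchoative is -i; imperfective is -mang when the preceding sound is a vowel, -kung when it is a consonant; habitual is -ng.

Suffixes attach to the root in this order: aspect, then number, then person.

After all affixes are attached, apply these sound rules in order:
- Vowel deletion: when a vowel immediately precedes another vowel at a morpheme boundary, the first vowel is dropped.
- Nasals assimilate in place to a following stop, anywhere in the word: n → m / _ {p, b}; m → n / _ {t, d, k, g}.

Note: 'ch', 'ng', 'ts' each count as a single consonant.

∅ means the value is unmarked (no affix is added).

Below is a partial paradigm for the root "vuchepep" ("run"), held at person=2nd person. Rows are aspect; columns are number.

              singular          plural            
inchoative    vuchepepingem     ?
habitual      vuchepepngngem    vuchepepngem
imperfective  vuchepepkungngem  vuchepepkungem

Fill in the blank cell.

vuchepepem

Attach aspect inchoative -i → vuchepepi.
number = plural: zero marking, form stays vuchepepi.
Attach person 2nd person -em → vuchepepiem.
Apply vowel deletion: vuchepepiem → vuchepepem.
Nasal assimilation: no change.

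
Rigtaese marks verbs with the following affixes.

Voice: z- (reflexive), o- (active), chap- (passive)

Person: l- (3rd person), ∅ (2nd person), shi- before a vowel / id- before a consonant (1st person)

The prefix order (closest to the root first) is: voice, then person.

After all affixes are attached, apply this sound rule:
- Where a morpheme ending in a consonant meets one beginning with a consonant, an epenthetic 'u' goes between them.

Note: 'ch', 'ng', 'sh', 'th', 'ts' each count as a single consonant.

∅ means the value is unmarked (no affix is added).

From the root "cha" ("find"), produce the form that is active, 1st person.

shiocha

Attach voice active o- → ocha.
Attach person 1st person shi- (before vowel 'o') → shiocha.
Epenthesis: no change.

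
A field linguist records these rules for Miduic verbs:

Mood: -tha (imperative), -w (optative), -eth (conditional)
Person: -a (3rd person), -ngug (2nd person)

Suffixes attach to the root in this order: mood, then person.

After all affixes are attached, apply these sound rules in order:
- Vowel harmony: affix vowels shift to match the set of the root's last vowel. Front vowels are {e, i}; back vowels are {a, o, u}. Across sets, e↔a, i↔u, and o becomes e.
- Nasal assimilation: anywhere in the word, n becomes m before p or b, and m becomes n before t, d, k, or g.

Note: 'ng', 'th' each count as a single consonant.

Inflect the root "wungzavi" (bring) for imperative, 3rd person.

Attach mood imperative -tha → wungzavitha.
Attach person 3rd person -a → wungzavithaa.
Apply vowel harmony: wungzavithaa → wungzavithee.
Nasal assimilation: no change.

wungzavithee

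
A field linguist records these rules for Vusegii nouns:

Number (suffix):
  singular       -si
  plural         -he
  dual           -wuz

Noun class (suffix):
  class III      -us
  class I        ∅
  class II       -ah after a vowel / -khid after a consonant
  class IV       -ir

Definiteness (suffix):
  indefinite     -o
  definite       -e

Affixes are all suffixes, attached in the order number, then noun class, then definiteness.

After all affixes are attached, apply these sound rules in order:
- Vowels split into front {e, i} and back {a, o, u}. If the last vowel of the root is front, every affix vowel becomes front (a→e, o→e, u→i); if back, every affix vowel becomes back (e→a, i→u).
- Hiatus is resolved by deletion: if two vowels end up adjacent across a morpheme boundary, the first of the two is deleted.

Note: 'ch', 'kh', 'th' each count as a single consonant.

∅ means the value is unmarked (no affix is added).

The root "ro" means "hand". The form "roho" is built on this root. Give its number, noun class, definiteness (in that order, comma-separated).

plural, class I, indefinite

Segment: ro-he-o.
number: -he → plural.
noun class: ∅ → class I.
definiteness: -o → indefinite.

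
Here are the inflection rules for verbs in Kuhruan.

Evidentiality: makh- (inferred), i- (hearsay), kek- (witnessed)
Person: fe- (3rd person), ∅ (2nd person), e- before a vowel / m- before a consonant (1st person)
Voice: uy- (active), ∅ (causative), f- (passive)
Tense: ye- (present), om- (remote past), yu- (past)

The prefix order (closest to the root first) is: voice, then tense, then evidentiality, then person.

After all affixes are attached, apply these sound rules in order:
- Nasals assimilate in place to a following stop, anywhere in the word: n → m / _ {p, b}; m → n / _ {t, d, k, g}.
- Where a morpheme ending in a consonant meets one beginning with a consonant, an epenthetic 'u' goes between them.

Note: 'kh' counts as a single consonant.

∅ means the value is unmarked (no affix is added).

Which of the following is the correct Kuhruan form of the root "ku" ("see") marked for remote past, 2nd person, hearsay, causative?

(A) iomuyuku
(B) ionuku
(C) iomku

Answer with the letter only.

B

voice = causative: zero marking, form stays ku.
Attach tense remote past om- → omku.
Attach evidentiality hearsay i- → iomku.
person = 2nd person: zero marking, form stays iomku.
Apply nasal assimilation: iomku → ionku.
Apply epenthesis: ionku → ionuku.
So the correct form is ionuku, option (B).
(C) iomku is wrong: it fails to apply the sound rule(s).
(A) iomuyuku is wrong: it uses active instead of causative for voice.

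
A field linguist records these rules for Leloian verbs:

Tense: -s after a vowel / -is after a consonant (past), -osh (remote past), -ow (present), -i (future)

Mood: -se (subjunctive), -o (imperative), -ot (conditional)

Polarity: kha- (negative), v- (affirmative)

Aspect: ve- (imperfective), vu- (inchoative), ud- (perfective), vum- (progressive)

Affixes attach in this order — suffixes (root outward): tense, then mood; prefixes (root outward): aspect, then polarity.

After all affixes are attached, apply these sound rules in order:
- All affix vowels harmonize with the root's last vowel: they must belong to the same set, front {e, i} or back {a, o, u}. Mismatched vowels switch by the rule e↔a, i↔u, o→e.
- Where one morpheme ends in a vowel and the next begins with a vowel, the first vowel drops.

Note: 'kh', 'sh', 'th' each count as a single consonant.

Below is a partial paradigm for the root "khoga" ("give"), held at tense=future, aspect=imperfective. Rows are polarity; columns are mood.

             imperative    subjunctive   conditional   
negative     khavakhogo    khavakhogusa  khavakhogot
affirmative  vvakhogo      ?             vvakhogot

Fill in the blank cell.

vvakhogusa

Attach tense future -i → khogai.
Attach aspect imperfective ve- → vekhogai.
Attach mood subjunctive -se → vekhogaise.
Attach polarity affirmative v- → vvekhogaise.
Apply vowel harmony: vvekhogaise → vvakhogausa.
Apply vowel deletion: vvakhogausa → vvakhogusa.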